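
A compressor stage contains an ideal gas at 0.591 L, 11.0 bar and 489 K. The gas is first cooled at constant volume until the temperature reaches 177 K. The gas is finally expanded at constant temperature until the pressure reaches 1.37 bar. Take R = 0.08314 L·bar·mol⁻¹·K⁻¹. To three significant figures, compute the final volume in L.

V constant ⇒ P ∝ T: V₂ = V₁; P₂ = P₁·(T₂/T₁) = 3.982 bar.
Isothermal, so P V is constant: T₃ = T₂; V₃ = V₂·(P₂/P₃) = 1.718 L.

V₃ ≈ 1.72 L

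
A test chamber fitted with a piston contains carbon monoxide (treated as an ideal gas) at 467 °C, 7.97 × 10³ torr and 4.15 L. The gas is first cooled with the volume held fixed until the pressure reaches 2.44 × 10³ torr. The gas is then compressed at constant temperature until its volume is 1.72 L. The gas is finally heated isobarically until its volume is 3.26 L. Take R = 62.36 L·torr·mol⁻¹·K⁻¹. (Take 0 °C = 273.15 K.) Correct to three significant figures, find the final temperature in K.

Convert: T₁ = 740.1 K.
Isochoric, so P/T is constant: V₂ = V₁; T₂ = T₁·(P₂/P₁) = 226.6 K.
T constant ⇒ Boyle's law P V = const: T₃ = T₂; P₃ = P₂·(V₂/V₃) = 5887 torr.
P constant ⇒ V ∝ T: P₄ = P₃; T₄ = T₃·(V₄/V₃) = 429.5 K.

T₄ ≈ 429 K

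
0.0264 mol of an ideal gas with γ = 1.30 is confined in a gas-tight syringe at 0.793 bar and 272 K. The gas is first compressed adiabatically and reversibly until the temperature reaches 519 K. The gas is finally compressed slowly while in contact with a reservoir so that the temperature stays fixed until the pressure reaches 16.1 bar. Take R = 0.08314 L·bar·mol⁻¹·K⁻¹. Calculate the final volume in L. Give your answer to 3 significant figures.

From PV = nRT: V₁ = nRT₁/P₁ = 0.7529 L.
Reversible adiabatic, γ = 1.30: P₂ = P₁·(T₂/T₁)^(γ/(γ−1)) = 13.04 bar; V₂ = V₁·(T₁/T₂)^(1/(γ−1)) = 0.08737 L.
Isothermal, so P V is constant: T₃ = T₂; V₃ = V₂·(P₂/P₃) = 0.07075 L.

V₃ ≈ 0.0708 L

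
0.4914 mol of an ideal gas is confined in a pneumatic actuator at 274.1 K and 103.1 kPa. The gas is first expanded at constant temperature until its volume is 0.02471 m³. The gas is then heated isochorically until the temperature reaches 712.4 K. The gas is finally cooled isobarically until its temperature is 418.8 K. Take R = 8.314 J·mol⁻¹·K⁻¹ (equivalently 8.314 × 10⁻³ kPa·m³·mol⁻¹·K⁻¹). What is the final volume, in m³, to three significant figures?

V₄ ≈ 0.0145 m³

From PV = nRT: V₁ = nRT₁/P₁ = 0.01086 m³.
Isothermal, so P V is constant: T₂ = T₁; P₂ = P₁·(V₁/V₂) = 45.32 kPa.
Isochoric, so P/T is constant: V₃ = V₂; P₃ = P₂·(T₃/T₂) = 117.8 kPa.
Isobaric, so V/T is constant: P₄ = P₃; V₄ = V₃·(T₄/T₃) = 0.01453 m³.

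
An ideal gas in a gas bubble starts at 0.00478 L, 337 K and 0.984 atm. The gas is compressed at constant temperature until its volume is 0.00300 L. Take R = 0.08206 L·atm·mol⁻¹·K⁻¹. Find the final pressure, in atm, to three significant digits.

P₂ ≈ 1.57 atm

Isothermal, so P V is constant: T₂ = T₁; P₂ = P₁·(V₁/V₂) = 1.568 atm.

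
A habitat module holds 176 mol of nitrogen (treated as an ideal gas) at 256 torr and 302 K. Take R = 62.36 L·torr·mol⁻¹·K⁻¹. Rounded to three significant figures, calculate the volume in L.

V ≈ 1.29e+04 L

PV = nRT ⇒ V = nRT/P = (176 × 62.36 × 302) / 256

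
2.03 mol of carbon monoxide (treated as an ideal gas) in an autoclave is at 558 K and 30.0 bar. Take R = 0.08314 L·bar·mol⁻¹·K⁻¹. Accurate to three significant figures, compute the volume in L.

PV = nRT ⇒ V = nRT/P = (2.03 × 0.08314 × 558) / 30.0

V ≈ 3.14 L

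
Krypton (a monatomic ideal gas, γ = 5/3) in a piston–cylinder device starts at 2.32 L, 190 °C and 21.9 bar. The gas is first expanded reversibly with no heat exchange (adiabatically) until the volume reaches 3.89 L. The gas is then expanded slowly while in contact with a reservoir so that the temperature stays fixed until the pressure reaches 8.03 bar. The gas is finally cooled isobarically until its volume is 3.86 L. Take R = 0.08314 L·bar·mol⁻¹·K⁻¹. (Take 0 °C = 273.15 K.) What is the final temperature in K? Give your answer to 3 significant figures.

Convert: T₁ = 463.1 K.
Adiabatic (γ = 5/3), T V^(γ−1) and P V^γ constant: T₂ = T₁·(V₁/V₂)^(γ−1) = 328.2 K; P₂ = P₁·(V₁/V₂)^γ = 9.254 bar.
Isothermal, so P V is constant: T₃ = T₂; V₃ = V₂·(P₂/P₃) = 4.483 L.
Isobaric, so V/T is constant: P₄ = P₃; T₄ = T₃·(V₄/V₃) = 282.5 K.

T₄ ≈ 283 K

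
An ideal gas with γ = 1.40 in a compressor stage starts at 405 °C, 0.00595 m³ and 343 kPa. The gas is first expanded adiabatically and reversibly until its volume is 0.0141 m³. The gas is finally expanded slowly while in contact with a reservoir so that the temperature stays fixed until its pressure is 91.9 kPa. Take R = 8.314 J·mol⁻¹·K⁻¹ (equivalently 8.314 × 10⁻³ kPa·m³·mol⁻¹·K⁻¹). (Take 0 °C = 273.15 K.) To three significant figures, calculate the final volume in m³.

V₃ ≈ 0.0157 m³

Convert: T₁ = 678.1 K.
Adiabatic (γ = 1.40), T V^(γ−1) and P V^γ constant: T₂ = T₁·(V₁/V₂)^(γ−1) = 480.2 K; P₂ = P₁·(V₁/V₂)^γ = 102.5 kPa.
Isothermal, so P V is constant: T₃ = T₂; V₃ = V₂·(P₂/P₃) = 0.01573 m³.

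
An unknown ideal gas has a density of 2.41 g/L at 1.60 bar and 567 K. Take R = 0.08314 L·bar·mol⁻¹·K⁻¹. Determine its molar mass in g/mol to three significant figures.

ρ = PM/(RT) ⇒ M = ρRT/P = (2.41 × 0.08314 × 567.0) / 1.60

M ≈ 71.0 g/mol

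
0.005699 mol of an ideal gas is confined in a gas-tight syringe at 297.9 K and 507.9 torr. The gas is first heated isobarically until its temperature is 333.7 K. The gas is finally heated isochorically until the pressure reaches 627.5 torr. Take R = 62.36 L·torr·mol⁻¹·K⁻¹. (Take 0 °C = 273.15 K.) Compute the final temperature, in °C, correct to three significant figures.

From PV = nRT: V₁ = nRT₁/P₁ = 0.2084 L.
Isobaric, so V/T is constant: P₂ = P₁; V₂ = V₁·(T₂/T₁) = 0.2335 L.
V constant ⇒ P ∝ T: V₃ = V₂; T₃ = T₂·(P₃/P₂) = 412.3 K.

T₃ ≈ 139 °C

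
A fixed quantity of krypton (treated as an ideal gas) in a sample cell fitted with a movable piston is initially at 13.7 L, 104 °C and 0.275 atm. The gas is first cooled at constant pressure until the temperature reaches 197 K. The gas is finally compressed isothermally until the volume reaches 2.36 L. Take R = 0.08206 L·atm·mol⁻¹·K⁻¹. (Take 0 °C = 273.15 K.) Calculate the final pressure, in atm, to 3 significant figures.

P₃ ≈ 0.834 atm

Convert: T₁ = 377.1 K.
Isobaric, so V/T is constant: P₂ = P₁; V₂ = V₁·(T₂/T₁) = 7.156 L.
Isothermal, so P V is constant: T₃ = T₂; P₃ = P₂·(V₂/V₃) = 0.8339 atm.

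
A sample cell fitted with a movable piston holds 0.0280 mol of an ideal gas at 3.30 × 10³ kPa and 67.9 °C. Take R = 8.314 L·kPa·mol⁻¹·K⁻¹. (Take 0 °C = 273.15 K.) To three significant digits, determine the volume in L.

V ≈ 0.0241 L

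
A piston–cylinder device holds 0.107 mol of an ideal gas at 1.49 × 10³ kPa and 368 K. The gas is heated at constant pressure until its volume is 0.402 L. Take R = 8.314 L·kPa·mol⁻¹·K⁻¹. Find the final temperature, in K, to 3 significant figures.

T₂ ≈ 673 K

From PV = nRT: V₁ = nRT₁/P₁ = 0.2197 L.
Isobaric, so V/T is constant: P₂ = P₁; T₂ = T₁·(V₂/V₁) = 673.3 K.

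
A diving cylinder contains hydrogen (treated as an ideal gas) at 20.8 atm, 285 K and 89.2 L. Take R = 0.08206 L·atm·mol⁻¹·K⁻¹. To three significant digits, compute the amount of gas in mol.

PV = nRT ⇒ n = PV/(RT) = (20.8 × 89.2) / (0.08206 × 285)

n ≈ 79.3 mol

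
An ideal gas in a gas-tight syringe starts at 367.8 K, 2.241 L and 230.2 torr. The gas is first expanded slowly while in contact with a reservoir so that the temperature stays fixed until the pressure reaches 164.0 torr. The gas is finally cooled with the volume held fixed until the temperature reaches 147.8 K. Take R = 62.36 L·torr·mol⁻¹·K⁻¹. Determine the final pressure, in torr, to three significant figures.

T constant ⇒ Boyle's law P V = const: T₂ = T₁; V₂ = V₁·(P₁/P₂) = 3.146 L.
Isochoric, so P/T is constant: V₃ = V₂; P₃ = P₂·(T₃/T₂) = 65.90 torr.

P₃ ≈ 65.9 torr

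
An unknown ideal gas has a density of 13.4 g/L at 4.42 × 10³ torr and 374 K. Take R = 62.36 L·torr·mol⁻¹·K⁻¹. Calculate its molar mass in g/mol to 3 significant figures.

M ≈ 70.7 g/mol

ρ = PM/(RT) ⇒ M = ρRT/P = (13.4 × 62.36 × 374.0) / 4.42e+03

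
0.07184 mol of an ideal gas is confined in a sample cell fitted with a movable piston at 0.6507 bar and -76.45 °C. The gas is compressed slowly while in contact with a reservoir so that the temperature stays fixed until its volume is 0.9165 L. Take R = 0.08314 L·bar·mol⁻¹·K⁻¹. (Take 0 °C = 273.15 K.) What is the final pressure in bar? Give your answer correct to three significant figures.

P₂ ≈ 1.28 bar

Convert: T₁ = 196.7 K.
From PV = nRT: V₁ = nRT₁/P₁ = 1.806 L.
T constant ⇒ Boyle's law P V = const: T₂ = T₁; P₂ = P₁·(V₁/V₂) = 1.282 bar.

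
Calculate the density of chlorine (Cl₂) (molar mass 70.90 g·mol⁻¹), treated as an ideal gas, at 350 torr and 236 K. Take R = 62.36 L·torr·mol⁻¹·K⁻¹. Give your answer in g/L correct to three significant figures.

ρ ≈ 1.69 g/L

ρ = PM/(RT) = (350 × 70.90) / (62.36 × 236.0)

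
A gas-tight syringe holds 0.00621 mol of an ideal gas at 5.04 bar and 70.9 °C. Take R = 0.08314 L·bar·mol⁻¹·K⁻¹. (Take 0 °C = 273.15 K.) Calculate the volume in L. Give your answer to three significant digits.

Convert: T = 344.05 K.
PV = nRT ⇒ V = nRT/P = (0.00621 × 0.08314 × 344.05) / 5.04

V ≈ 0.0352 L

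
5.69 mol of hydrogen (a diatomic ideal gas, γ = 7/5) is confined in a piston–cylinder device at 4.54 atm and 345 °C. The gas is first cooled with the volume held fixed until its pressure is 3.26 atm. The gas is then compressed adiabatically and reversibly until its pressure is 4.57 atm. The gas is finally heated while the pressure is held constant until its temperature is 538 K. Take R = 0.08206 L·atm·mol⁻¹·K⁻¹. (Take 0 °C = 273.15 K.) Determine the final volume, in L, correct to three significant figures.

V₄ ≈ 55.0 L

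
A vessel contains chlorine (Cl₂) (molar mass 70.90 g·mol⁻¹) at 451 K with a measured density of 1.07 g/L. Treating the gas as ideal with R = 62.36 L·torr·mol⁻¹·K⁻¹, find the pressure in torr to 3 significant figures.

ρ = PM/(RT) ⇒ P = ρRT/M = (1.07 × 62.36 × 451.0) / 70.90

P ≈ 424 torr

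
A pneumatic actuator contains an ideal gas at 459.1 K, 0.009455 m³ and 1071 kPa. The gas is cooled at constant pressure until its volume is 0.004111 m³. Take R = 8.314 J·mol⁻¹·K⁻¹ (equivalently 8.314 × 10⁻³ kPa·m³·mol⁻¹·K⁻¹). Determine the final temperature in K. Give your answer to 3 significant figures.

Isobaric, so V/T is constant: P₂ = P₁; T₂ = T₁·(V₂/V₁) = 199.6 K.

T₂ ≈ 200 K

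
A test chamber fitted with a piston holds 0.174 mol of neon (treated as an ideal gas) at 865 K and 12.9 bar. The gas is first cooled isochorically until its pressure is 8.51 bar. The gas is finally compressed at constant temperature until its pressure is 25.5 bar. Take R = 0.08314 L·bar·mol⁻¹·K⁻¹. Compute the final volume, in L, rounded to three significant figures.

V₃ ≈ 0.324 L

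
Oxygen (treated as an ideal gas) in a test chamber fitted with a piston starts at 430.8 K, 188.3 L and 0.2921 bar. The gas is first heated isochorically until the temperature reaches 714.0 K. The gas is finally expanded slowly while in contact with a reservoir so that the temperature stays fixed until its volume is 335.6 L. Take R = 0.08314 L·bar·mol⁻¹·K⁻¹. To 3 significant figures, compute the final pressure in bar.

V constant ⇒ P ∝ T: V₂ = V₁; P₂ = P₁·(T₂/T₁) = 0.4841 bar.
Isothermal, so P V is constant: T₃ = T₂; P₃ = P₂·(V₂/V₃) = 0.2716 bar.

P₃ ≈ 0.272 bar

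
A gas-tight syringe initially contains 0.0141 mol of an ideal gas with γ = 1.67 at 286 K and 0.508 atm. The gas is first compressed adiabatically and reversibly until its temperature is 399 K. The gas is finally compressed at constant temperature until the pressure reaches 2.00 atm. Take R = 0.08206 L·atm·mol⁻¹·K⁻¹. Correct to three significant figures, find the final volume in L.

V₃ ≈ 0.231 L

From PV = nRT: V₁ = nRT₁/P₁ = 0.6514 L.
Reversible adiabatic, γ = 1.67: P₂ = P₁·(T₂/T₁)^(γ/(γ−1)) = 1.165 atm; V₂ = V₁·(T₁/T₂)^(1/(γ−1)) = 0.3963 L.
Isothermal, so P V is constant: T₃ = T₂; V₃ = V₂·(P₂/P₃) = 0.2308 L.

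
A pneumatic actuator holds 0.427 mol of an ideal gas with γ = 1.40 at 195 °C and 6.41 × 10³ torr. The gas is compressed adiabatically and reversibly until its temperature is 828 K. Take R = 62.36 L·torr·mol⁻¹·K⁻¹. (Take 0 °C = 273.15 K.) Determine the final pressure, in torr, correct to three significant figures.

Convert: T₁ = 468.1 K.
From PV = nRT: V₁ = nRT₁/P₁ = 1.945 L.
Adiabatic (γ = 1.40), T V^(γ−1) and P V^γ constant: P₂ = P₁·(T₂/T₁)^(γ/(γ−1)) = 4.716e+04 torr; V₂ = V₁·(T₁/T₂)^(1/(γ−1)) = 0.4675 L.

P₂ ≈ 4.72e+04 torr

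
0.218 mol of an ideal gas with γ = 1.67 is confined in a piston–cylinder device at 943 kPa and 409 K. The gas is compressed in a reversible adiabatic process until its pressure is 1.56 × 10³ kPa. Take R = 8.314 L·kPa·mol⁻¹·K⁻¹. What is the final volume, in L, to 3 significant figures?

From PV = nRT: V₁ = nRT₁/P₁ = 0.7861 L.
Adiabatic (γ = 1.67), T V^(γ−1) and P V^γ constant: T₂ = T₁·(P₂/P₁)^((γ−1)/γ) = 500.5 K; V₂ = V₁·(P₁/P₂)^(1/γ) = 0.5815 L.

V₂ ≈ 0.582 L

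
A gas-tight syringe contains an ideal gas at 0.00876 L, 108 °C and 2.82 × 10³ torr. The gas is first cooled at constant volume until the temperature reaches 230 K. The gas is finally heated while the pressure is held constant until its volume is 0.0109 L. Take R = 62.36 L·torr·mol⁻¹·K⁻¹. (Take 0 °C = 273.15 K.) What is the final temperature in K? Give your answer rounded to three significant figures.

Convert: T₁ = 381.1 K.
Isochoric, so P/T is constant: V₂ = V₁; P₂ = P₁·(T₂/T₁) = 1702 torr.
Isobaric, so V/T is constant: P₃ = P₂; T₃ = T₂·(V₃/V₂) = 286.2 K.

T₃ ≈ 286 K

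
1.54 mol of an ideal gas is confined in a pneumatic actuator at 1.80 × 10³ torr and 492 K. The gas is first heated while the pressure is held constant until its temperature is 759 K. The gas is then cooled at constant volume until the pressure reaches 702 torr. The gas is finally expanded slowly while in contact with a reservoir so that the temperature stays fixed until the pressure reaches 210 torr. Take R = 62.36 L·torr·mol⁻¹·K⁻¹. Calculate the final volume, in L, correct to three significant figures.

From PV = nRT: V₁ = nRT₁/P₁ = 26.25 L.
Isobaric, so V/T is constant: P₂ = P₁; V₂ = V₁·(T₂/T₁) = 40.49 L.
Isochoric, so P/T is constant: V₃ = V₂; T₃ = T₂·(P₃/P₂) = 296.0 K.
Isothermal, so P V is constant: T₄ = T₃; V₄ = V₃·(P₃/P₄) = 135.4 L.

V₄ ≈ 135 L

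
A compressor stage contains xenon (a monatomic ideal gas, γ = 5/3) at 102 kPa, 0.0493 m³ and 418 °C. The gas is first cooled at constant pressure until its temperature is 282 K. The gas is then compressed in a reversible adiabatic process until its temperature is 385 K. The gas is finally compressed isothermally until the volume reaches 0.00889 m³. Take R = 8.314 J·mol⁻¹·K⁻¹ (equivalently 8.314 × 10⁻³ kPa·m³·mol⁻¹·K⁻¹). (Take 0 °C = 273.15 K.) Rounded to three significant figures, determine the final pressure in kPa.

Convert: T₁ = 691.1 K.
Isobaric, so V/T is constant: P₂ = P₁; V₂ = V₁·(T₂/T₁) = 0.02012 m³.
Adiabatic (γ = 5/3), T V^(γ−1) and P V^γ constant: P₃ = P₂·(T₃/T₂)^(γ/(γ−1)) = 222.1 kPa; V₃ = V₂·(T₂/T₃)^(1/(γ−1)) = 0.01261 m³.
Isothermal, so P V is constant: T₄ = T₃; P₄ = P₃·(V₃/V₄) = 315.1 kPa.

P₄ ≈ 315 kPa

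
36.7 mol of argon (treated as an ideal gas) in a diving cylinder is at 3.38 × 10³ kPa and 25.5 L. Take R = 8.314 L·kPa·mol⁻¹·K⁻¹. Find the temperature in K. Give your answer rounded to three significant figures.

T ≈ 282 K

PV = nRT ⇒ T = PV/(nR) = (3.38e+03 × 25.5) / (36.7 × 8.314)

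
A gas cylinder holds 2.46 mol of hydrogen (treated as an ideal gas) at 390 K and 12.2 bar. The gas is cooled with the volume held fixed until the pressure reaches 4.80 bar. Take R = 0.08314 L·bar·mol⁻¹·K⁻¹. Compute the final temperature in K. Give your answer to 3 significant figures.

From PV = nRT: V₁ = nRT₁/P₁ = 6.538 L.
Isochoric, so P/T is constant: V₂ = V₁; T₂ = T₁·(P₂/P₁) = 153.4 K.

T₂ ≈ 153 K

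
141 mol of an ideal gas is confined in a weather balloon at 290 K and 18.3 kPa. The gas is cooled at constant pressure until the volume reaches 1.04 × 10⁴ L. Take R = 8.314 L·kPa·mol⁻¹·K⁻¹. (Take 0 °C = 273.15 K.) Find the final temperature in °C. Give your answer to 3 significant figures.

T₂ ≈ -111 °C

From PV = nRT: V₁ = nRT₁/P₁ = 1.858e+04 L.
P constant ⇒ V ∝ T: P₂ = P₁; T₂ = T₁·(V₂/V₁) = 162.4 K.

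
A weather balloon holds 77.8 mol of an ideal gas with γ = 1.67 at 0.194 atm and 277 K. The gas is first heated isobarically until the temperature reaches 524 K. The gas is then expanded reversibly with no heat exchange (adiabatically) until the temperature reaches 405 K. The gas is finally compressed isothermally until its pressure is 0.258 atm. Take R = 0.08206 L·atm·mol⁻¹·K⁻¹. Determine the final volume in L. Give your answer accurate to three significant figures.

From PV = nRT: V₁ = nRT₁/P₁ = 9116 L.
P constant ⇒ V ∝ T: P₂ = P₁; V₂ = V₁·(T₂/T₁) = 1.724e+04 L.
Adiabatic (γ = 1.67), T V^(γ−1) and P V^γ constant: P₃ = P₂·(T₃/T₂)^(γ/(γ−1)) = 0.1021 atm; V₃ = V₂·(T₂/T₃)^(1/(γ−1)) = 2.533e+04 L.
T constant ⇒ Boyle's law P V = const: T₄ = T₃; V₄ = V₃·(P₃/P₄) = 1.002e+04 L.

V₄ ≈ 1.00e+04 L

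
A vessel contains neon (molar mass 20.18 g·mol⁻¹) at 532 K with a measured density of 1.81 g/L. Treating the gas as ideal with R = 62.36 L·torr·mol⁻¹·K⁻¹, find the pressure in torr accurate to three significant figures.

ρ = PM/(RT) ⇒ P = ρRT/M = (1.81 × 62.36 × 532.0) / 20.18

P ≈ 2.98e+03 torr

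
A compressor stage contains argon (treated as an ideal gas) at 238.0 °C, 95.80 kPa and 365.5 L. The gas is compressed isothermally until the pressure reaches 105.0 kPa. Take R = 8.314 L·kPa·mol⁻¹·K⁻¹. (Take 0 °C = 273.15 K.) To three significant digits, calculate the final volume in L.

Convert: T₁ = 511.1 K.
Isothermal, so P V is constant: T₂ = T₁; V₂ = V₁·(P₁/P₂) = 333.5 L.

V₂ ≈ 333 L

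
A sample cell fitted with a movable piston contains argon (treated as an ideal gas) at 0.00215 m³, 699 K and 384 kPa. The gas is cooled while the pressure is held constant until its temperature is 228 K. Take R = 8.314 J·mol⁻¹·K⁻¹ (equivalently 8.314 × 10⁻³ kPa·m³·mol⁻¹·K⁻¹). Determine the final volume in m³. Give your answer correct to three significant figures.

V₂ ≈ 0.000701 m³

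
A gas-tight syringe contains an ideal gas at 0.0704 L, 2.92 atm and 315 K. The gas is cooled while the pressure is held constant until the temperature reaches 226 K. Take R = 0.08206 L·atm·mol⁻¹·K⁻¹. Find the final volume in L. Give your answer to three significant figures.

V₂ ≈ 0.0505 L

P constant ⇒ V ∝ T: P₂ = P₁; V₂ = V₁·(T₂/T₁) = 0.05051 L.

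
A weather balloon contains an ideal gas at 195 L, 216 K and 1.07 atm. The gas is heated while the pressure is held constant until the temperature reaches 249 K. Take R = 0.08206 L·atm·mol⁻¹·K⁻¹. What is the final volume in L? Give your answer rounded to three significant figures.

Isobaric, so V/T is constant: P₂ = P₁; V₂ = V₁·(T₂/T₁) = 224.8 L.

V₂ ≈ 225 L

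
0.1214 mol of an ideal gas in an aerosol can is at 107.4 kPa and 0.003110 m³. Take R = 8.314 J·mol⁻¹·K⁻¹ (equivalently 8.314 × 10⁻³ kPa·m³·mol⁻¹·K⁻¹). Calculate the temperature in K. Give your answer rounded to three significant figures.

PV = nRT ⇒ T = PV/(nR) = (107.4 × 0.003110) / (0.1214 × 8.314 × 10⁻³)

T ≈ 331 K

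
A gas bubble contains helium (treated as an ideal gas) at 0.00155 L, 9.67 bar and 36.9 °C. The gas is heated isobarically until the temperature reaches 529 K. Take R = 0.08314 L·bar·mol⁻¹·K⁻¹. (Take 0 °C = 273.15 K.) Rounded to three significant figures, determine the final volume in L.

V₂ ≈ 0.00264 L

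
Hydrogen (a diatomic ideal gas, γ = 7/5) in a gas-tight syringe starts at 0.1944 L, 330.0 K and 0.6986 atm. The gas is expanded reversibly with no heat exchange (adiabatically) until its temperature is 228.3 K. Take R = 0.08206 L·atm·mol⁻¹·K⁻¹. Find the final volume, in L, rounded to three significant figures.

Reversible adiabatic, γ = 7/5: P₂ = P₁·(T₂/T₁)^(γ/(γ−1)) = 0.1924 atm; V₂ = V₁·(T₁/T₂)^(1/(γ−1)) = 0.4883 L.

V₂ ≈ 0.488 L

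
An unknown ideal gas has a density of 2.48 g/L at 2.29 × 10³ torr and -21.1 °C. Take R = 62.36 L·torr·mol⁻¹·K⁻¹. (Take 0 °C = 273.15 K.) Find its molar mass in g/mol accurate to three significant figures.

ρ = PM/(RT) ⇒ M = ρRT/P = (2.48 × 62.36 × 252.0) / 2.29e+03

M ≈ 17.0 g/mol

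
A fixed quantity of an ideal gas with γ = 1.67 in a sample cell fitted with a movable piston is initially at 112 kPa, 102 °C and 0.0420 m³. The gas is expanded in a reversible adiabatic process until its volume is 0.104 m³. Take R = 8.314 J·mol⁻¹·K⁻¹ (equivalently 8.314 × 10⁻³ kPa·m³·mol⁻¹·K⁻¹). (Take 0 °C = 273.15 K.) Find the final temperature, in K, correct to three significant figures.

Convert: T₁ = 375.1 K.
Reversible adiabatic, γ = 1.67: T₂ = T₁·(V₁/V₂)^(γ−1) = 204.3 K; P₂ = P₁·(V₁/V₂)^γ = 24.64 kPa.

T₂ ≈ 204 K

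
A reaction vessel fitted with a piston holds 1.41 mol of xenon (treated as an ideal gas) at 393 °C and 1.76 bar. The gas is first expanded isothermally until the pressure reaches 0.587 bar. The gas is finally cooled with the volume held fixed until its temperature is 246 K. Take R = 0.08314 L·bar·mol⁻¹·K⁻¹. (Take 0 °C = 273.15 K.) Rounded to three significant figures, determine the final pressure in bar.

Convert: T₁ = 666.1 K.
From PV = nRT: V₁ = nRT₁/P₁ = 44.37 L.
T constant ⇒ Boyle's law P V = const: T₂ = T₁; V₂ = V₁·(P₁/P₂) = 133.0 L.
V constant ⇒ P ∝ T: V₃ = V₂; P₃ = P₂·(T₃/T₂) = 0.2168 bar.

P₃ ≈ 0.217 bar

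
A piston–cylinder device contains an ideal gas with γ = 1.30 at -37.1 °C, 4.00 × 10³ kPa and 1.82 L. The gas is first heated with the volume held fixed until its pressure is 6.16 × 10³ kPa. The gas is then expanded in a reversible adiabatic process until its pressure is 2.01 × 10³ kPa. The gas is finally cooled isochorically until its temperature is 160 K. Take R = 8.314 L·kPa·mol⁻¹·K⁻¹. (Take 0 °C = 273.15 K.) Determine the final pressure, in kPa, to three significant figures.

Convert: T₁ = 236.0 K.
V constant ⇒ P ∝ T: V₂ = V₁; T₂ = T₁·(P₂/P₁) = 363.5 K.
Reversible adiabatic, γ = 1.30: T₃ = T₂·(P₃/P₂)^((γ−1)/γ) = 280.7 K; V₃ = V₂·(P₂/P₃)^(1/γ) = 4.307 L.
V constant ⇒ P ∝ T: V₄ = V₃; P₄ = P₃·(T₄/T₃) = 1146 kPa.

P₄ ≈ 1.15e+03 kPa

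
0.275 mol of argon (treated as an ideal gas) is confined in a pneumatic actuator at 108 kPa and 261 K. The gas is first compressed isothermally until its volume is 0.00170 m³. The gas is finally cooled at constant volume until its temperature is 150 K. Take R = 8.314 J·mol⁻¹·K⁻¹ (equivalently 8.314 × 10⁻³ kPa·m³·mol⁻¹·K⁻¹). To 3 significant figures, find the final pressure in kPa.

From PV = nRT: V₁ = nRT₁/P₁ = 0.005525 m³.
T constant ⇒ Boyle's law P V = const: T₂ = T₁; P₂ = P₁·(V₁/V₂) = 351.0 kPa.
Isochoric, so P/T is constant: V₃ = V₂; P₃ = P₂·(T₃/T₂) = 201.7 kPa.

P₃ ≈ 202 kPa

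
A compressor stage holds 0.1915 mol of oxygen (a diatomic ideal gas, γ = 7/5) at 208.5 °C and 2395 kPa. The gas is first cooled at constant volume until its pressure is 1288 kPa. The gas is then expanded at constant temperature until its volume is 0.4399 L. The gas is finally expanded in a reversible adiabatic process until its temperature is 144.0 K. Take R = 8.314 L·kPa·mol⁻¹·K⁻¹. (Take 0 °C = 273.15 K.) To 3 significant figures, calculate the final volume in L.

V₄ ≈ 1.91 L

Convert: T₁ = 481.6 K.
From PV = nRT: V₁ = nRT₁/P₁ = 0.3202 L.
Isochoric, so P/T is constant: V₂ = V₁; T₂ = T₁·(P₂/P₁) = 259.0 K.
T constant ⇒ Boyle's law P V = const: T₃ = T₂; P₃ = P₂·(V₂/V₃) = 937.5 kPa.
Adiabatic (γ = 7/5), T V^(γ−1) and P V^γ constant: P₄ = P₃·(T₄/T₃)^(γ/(γ−1)) = 120.1 kPa; V₄ = V₃·(T₃/T₄)^(1/(γ−1)) = 1.909 L.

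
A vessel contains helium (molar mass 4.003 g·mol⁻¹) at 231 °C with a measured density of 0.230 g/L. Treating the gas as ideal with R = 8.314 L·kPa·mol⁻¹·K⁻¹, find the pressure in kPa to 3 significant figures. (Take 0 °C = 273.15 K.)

ρ = PM/(RT) ⇒ P = ρRT/M = (0.230 × 8.314 × 504.1) / 4.003

P ≈ 241 kPa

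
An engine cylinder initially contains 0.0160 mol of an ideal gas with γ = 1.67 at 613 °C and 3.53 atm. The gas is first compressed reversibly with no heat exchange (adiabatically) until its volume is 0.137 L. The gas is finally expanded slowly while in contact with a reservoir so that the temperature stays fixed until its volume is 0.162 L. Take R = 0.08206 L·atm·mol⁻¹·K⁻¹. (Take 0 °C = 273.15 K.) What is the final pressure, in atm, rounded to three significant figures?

P₃ ≈ 12.9 atm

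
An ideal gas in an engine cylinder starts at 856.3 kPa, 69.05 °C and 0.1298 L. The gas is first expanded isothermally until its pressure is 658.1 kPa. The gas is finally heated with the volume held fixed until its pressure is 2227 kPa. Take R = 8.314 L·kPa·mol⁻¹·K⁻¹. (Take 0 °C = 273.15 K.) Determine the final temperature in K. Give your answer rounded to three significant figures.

T₃ ≈ 1.16e+03 K

Convert: T₁ = 342.2 K.
Isothermal, so P V is constant: T₂ = T₁; V₂ = V₁·(P₁/P₂) = 0.1689 L.
V constant ⇒ P ∝ T: V₃ = V₂; T₃ = T₂·(P₃/P₂) = 1158 K.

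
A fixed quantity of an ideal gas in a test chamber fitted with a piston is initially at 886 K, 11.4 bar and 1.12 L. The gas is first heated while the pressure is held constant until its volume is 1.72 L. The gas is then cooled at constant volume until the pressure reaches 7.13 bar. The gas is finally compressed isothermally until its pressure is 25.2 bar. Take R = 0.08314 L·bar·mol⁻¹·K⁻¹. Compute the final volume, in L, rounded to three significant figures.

V₄ ≈ 0.487 L

Isobaric, so V/T is constant: P₂ = P₁; T₂ = T₁·(V₂/V₁) = 1361 K.
V constant ⇒ P ∝ T: V₃ = V₂; T₃ = T₂·(P₃/P₂) = 851.0 K.
Isothermal, so P V is constant: T₄ = T₃; V₄ = V₃·(P₃/P₄) = 0.4867 L.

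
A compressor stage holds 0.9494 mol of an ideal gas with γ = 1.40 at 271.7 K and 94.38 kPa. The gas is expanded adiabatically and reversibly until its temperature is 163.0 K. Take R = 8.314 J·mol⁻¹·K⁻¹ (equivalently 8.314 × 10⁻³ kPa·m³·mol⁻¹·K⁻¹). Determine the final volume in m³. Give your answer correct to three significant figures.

From PV = nRT: V₁ = nRT₁/P₁ = 0.02272 m³.
Adiabatic (γ = 1.40), T V^(γ−1) and P V^γ constant: P₂ = P₁·(T₂/T₁)^(γ/(γ−1)) = 15.78 kPa; V₂ = V₁·(T₁/T₂)^(1/(γ−1)) = 0.08151 m³.

V₂ ≈ 0.0815 m³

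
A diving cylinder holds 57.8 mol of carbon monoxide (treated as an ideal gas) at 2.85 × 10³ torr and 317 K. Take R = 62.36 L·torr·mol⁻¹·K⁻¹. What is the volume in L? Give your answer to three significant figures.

V ≈ 401 L

PV = nRT ⇒ V = nRT/P = (57.8 × 62.36 × 317) / 2.85e+03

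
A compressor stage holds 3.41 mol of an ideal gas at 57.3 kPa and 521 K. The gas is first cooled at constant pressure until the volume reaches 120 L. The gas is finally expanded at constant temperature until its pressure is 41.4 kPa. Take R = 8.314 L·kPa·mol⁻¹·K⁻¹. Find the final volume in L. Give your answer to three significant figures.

V₃ ≈ 166 L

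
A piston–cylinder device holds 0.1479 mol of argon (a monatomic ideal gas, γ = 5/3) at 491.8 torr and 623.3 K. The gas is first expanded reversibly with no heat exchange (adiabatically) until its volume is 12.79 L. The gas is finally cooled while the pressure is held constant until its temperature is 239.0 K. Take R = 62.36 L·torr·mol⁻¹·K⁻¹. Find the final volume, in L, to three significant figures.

V₃ ≈ 5.21 L

From PV = nRT: V₁ = nRT₁/P₁ = 11.69 L.
Adiabatic (γ = 5/3), T V^(γ−1) and P V^γ constant: T₂ = T₁·(V₁/V₂)^(γ−1) = 587.0 K; P₂ = P₁·(V₁/V₂)^γ = 423.3 torr.
P constant ⇒ V ∝ T: P₃ = P₂; V₃ = V₂·(T₃/T₂) = 5.208 L.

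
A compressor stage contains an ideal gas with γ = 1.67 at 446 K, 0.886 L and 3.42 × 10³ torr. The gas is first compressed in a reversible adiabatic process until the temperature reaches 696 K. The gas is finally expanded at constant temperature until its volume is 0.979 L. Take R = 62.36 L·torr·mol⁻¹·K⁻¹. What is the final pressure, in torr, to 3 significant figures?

P₃ ≈ 4.83e+03 torr

Reversible adiabatic, γ = 1.67: P₂ = P₁·(T₂/T₁)^(γ/(γ−1)) = 1.037e+04 torr; V₂ = V₁·(T₁/T₂)^(1/(γ−1)) = 0.4560 L.
T constant ⇒ Boyle's law P V = const: T₃ = T₂; P₃ = P₂·(V₂/V₃) = 4830 torr.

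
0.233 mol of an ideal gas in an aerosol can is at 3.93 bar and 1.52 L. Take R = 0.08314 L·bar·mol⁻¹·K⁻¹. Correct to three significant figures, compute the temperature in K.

T ≈ 308 K

PV = nRT ⇒ T = PV/(nR) = (3.93 × 1.52) / (0.233 × 0.08314)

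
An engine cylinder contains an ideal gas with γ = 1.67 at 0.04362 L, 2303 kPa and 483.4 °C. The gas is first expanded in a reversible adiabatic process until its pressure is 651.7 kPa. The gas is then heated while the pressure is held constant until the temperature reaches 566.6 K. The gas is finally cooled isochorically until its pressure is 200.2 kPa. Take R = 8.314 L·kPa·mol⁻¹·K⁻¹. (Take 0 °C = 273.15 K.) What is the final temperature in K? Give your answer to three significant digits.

Convert: T₁ = 756.5 K.
Adiabatic (γ = 1.67), T V^(γ−1) and P V^γ constant: T₂ = T₁·(P₂/P₁)^((γ−1)/γ) = 455.9 K; V₂ = V₁·(P₁/P₂)^(1/γ) = 0.09289 L.
P constant ⇒ V ∝ T: P₃ = P₂; V₃ = V₂·(T₃/T₂) = 0.1154 L.
V constant ⇒ P ∝ T: V₄ = V₃; T₄ = T₃·(P₄/P₃) = 174.1 K.

T₄ ≈ 174 K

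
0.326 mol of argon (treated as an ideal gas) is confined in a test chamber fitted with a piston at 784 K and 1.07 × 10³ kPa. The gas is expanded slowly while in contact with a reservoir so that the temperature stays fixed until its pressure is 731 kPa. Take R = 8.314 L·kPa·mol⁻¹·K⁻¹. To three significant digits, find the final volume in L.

V₂ ≈ 2.91 L

From PV = nRT: V₁ = nRT₁/P₁ = 1.986 L.
Isothermal, so P V is constant: T₂ = T₁; V₂ = V₁·(P₁/P₂) = 2.907 L.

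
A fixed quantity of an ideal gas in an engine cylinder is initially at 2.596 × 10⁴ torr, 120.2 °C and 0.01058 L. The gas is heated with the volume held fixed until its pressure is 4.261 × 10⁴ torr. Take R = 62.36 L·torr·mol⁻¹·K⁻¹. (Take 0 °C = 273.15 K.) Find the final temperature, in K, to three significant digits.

T₂ ≈ 646 K

Convert: T₁ = 393.3 K.
V constant ⇒ P ∝ T: V₂ = V₁; T₂ = T₁·(P₂/P₁) = 645.6 K.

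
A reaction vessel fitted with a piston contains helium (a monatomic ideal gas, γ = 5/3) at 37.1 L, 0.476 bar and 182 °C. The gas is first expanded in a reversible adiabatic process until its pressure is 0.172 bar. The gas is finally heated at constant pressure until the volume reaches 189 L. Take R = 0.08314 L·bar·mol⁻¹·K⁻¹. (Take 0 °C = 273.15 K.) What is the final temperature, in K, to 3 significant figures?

T₃ ≈ 838 K

Convert: T₁ = 455.1 K.
Reversible adiabatic, γ = 5/3: T₂ = T₁·(P₂/P₁)^((γ−1)/γ) = 302.9 K; V₂ = V₁·(P₁/P₂)^(1/γ) = 68.33 L.
P constant ⇒ V ∝ T: P₃ = P₂; T₃ = T₂·(V₃/V₂) = 837.8 K.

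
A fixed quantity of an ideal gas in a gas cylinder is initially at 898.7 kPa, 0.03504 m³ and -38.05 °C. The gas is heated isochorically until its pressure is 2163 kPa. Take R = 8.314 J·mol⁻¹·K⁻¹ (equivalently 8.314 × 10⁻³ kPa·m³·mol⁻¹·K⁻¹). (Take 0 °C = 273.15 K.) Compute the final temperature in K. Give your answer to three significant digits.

Convert: T₁ = 235.1 K.
V constant ⇒ P ∝ T: V₂ = V₁; T₂ = T₁·(P₂/P₁) = 565.8 K.

T₂ ≈ 566 K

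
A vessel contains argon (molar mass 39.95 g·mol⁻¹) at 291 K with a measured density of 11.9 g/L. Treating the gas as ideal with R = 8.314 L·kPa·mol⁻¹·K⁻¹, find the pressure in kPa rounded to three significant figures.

P ≈ 721 kPa

ρ = PM/(RT) ⇒ P = ρRT/M = (11.9 × 8.314 × 291.0) / 39.95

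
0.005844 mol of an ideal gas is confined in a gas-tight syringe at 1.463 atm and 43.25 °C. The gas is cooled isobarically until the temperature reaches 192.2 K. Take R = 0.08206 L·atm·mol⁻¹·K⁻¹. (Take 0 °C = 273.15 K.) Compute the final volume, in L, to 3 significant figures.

Convert: T₁ = 316.4 K.
From PV = nRT: V₁ = nRT₁/P₁ = 0.1037 L.
Isobaric, so V/T is constant: P₂ = P₁; V₂ = V₁·(T₂/T₁) = 0.06300 L.

V₂ ≈ 0.0630 L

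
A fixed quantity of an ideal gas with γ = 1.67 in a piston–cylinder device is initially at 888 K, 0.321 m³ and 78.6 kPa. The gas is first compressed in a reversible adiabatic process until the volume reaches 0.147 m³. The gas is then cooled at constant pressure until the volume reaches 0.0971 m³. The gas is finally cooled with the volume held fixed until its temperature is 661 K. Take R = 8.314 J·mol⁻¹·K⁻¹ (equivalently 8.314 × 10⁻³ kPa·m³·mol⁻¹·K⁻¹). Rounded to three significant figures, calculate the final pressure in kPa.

Adiabatic (γ = 1.67), T V^(γ−1) and P V^γ constant: T₂ = T₁·(V₁/V₂)^(γ−1) = 1499 K; P₂ = P₁·(V₁/V₂)^γ = 289.6 kPa.
P constant ⇒ V ∝ T: P₃ = P₂; T₃ = T₂·(V₃/V₂) = 989.9 K.
V constant ⇒ P ∝ T: V₄ = V₃; P₄ = P₃·(T₄/T₃) = 193.4 kPa.

P₄ ≈ 193 kPa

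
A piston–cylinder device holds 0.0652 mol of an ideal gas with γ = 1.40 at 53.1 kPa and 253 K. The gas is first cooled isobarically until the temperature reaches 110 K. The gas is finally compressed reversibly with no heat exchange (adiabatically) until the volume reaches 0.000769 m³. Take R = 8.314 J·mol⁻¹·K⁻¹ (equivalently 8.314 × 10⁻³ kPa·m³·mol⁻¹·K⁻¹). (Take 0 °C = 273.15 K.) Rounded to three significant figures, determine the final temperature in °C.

T₃ ≈ -145 °C

From PV = nRT: V₁ = nRT₁/P₁ = 0.002583 m³.
P constant ⇒ V ∝ T: P₂ = P₁; V₂ = V₁·(T₂/T₁) = 0.001123 m³.
Adiabatic (γ = 1.40), T V^(γ−1) and P V^γ constant: T₃ = T₂·(V₂/V₃)^(γ−1) = 128.0 K; P₃ = P₂·(V₂/V₃)^γ = 90.22 kPa.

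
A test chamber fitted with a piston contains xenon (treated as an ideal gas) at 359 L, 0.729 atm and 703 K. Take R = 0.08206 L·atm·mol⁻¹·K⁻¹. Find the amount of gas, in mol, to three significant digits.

PV = nRT ⇒ n = PV/(RT) = (0.729 × 359) / (0.08206 × 703)

n ≈ 4.54 mol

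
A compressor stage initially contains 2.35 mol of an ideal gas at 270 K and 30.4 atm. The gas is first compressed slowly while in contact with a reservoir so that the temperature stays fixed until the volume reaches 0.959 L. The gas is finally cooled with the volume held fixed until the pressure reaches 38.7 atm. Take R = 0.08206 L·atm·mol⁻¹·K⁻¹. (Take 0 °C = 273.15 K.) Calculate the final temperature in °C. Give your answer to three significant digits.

From PV = nRT: V₁ = nRT₁/P₁ = 1.713 L.
Isothermal, so P V is constant: T₂ = T₁; P₂ = P₁·(V₁/V₂) = 54.29 atm.
V constant ⇒ P ∝ T: V₃ = V₂; T₃ = T₂·(P₃/P₂) = 192.5 K.

T₃ ≈ -80.7 °C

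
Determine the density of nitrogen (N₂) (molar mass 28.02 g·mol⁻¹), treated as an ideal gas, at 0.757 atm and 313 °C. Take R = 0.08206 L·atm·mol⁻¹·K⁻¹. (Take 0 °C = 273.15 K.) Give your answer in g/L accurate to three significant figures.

ρ = PM/(RT) = (0.757 × 28.02) / (0.08206 × 586.1)

ρ ≈ 0.441 g/L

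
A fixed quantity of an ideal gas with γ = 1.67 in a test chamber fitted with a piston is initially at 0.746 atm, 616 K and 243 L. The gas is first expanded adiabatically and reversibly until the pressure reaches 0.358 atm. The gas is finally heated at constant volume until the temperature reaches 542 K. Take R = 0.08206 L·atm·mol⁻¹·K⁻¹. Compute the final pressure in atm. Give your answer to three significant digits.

Adiabatic (γ = 1.67), T V^(γ−1) and P V^γ constant: T₂ = T₁·(P₂/P₁)^((γ−1)/γ) = 458.8 K; V₂ = V₁·(P₁/P₂)^(1/γ) = 377.2 L.
Isochoric, so P/T is constant: V₃ = V₂; P₃ = P₂·(T₃/T₂) = 0.4229 atm.

P₃ ≈ 0.423 atm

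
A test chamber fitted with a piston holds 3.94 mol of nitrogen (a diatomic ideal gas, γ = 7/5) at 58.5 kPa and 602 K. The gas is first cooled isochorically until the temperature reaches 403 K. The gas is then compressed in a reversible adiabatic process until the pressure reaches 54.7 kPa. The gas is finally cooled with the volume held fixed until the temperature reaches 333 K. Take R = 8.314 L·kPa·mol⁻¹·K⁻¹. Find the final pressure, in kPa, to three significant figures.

P₄ ≈ 41.1 kPa

From PV = nRT: V₁ = nRT₁/P₁ = 337.1 L.
Isochoric, so P/T is constant: V₂ = V₁; P₂ = P₁·(T₂/T₁) = 39.16 kPa.
Adiabatic (γ = 7/5), T V^(γ−1) and P V^γ constant: T₃ = T₂·(P₃/P₂)^((γ−1)/γ) = 443.4 K; V₃ = V₂·(P₂/P₃)^(1/γ) = 265.5 L.
V constant ⇒ P ∝ T: V₄ = V₃; P₄ = P₃·(T₄/T₃) = 41.08 kPa.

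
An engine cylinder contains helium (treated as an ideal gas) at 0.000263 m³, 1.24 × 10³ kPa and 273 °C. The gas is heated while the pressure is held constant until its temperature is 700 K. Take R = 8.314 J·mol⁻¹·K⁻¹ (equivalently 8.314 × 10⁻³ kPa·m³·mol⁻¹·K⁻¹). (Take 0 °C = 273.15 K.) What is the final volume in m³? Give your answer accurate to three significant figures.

Convert: T₁ = 546.1 K.
P constant ⇒ V ∝ T: P₂ = P₁; V₂ = V₁·(T₂/T₁) = 0.0003371 m³.

V₂ ≈ 0.000337 m³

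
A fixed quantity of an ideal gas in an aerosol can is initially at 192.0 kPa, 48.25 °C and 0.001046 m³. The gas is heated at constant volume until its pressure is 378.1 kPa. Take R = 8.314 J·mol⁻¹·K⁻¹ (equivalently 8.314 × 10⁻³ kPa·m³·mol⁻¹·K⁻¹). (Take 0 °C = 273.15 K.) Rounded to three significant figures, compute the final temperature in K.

Convert: T₁ = 321.4 K.
Isochoric, so P/T is constant: V₂ = V₁; T₂ = T₁·(P₂/P₁) = 632.9 K.

T₂ ≈ 633 K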